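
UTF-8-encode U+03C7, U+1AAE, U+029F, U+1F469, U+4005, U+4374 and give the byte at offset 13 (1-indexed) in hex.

0x80

1-indexed offset 13 is 0-indexed offset 12.
U+03C7 → 2-byte form CF 87 at offsets 0–1.
U+1AAE → 3-byte form E1 AA AE at offsets 2–4.
U+029F → 2-byte form CA 9F at offsets 5–6.
U+1F469 → 4-byte form F0 9F 91 A9 at offsets 7–10.
U+4005 → 3-byte form E4 80 85 at offsets 11–13.
Offset 12 falls in char 5's range; it's byte 2 of E4 80 85 = 0x80.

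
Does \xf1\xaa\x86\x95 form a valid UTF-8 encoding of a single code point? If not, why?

valid

Leading byte 0xF1 = 11110001 → 4-byte form.
Continuation bytes 0xAA=10101010, 0x86=10000110, 0x95=10010101 all match 10xxxxxx.
Decoded value 0x6A195 is ≥ 0x10000 (shortest form) and not a surrogate.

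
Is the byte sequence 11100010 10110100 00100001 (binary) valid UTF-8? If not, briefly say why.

invalid (non-continuation byte where continuation expected)

Leading byte 0xE2 = 11100010 → 3-byte form.
Byte 3 is 0x21 = 00100001, which is not 10xxxxxx — expected a continuation byte.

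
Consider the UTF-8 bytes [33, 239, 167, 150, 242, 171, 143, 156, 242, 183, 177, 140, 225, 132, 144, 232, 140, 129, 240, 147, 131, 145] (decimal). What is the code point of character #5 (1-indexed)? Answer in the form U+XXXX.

Offset 0: leading byte 0x21 = 00100001 → 1-byte char #1 = 21.
Offset 1: leading byte 0xEF = 11101111 → 3-byte char #2 = EF A7 96.
Offset 4: leading byte 0xF2 = 11110010 → 4-byte char #3 = F2 AB 8F 9C.
Offset 8: leading byte 0xF2 = 11110010 → 4-byte char #4 = F2 B7 B1 8C.
Offset 12: leading byte 0xE1 = 11100001 → 3-byte char #5 = E1 84 90.
Leading byte 0xE1 = 11100001 matches 1110xxxx → 3-byte sequence.
Byte 1: 0xE1 = 11100001, payload 0001 (4 bits).
Byte 2: 0x84 = 10000100 (10xxxxxx ✓), payload 000100.
Byte 3: 0x90 = 10010000 (10xxxxxx ✓), payload 010000.
Concatenate: 0001000100010000 = 0x1110 (16 bits → U+1110).

U+1110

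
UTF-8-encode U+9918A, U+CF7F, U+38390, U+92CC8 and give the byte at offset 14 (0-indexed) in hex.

0x88

U+9918A → 4-byte form F2 99 86 8A at offsets 0–3.
U+CF7F → 3-byte form EC BD BF at offsets 4–6.
U+38390 → 4-byte form F0 B8 8E 90 at offsets 7–10.
U+92CC8 → 4-byte form F2 92 B3 88 at offsets 11–14.
Offset 14 falls in char 4's range; it's byte 4 of F2 92 B3 88 = 0x88.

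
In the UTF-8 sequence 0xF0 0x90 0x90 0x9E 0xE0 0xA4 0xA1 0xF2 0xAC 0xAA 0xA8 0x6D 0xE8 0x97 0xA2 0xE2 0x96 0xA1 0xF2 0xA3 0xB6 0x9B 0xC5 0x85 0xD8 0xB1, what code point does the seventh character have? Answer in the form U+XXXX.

Offset 0: leading byte 0xF0 = 11110000 → 4-byte char #1 = F0 90 90 9E.
Offset 4: leading byte 0xE0 = 11100000 → 3-byte char #2 = E0 A4 A1.
Offset 7: leading byte 0xF2 = 11110010 → 4-byte char #3 = F2 AC AA A8.
Offset 11: leading byte 0x6D = 01101101 → 1-byte char #4 = 6D.
Offset 12: leading byte 0xE8 = 11101000 → 3-byte char #5 = E8 97 A2.
Offset 15: leading byte 0xE2 = 11100010 → 3-byte char #6 = E2 96 A1.
Offset 18: leading byte 0xF2 = 11110010 → 4-byte char #7 = F2 A3 B6 9B.
Leading byte 0xF2 = 11110010 matches 11110xxx → 4-byte sequence.
Byte 1: 0xF2 = 11110010, payload 010 (3 bits).
Byte 2: 0xA3 = 10100011 (10xxxxxx ✓), payload 100011.
Byte 3: 0xB6 = 10110110 (10xxxxxx ✓), payload 110110.
Byte 4: 0x9B = 10011011 (10xxxxxx ✓), payload 011011.
Concatenate: 010100011110110011011 = 0xA3D9B (21 bits → U+A3D9B).

U+A3D9B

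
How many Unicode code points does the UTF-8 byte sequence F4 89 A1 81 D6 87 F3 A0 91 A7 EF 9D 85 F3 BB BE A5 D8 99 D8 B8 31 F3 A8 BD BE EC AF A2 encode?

10

Byte at offset 0: 0xF4 = 11110100 → 4-byte char (#1). Advance 4.
Byte at offset 4: 0xD6 = 11010110 → 2-byte char (#2). Advance 2.
Byte at offset 6: 0xF3 = 11110011 → 4-byte char (#3). Advance 4.
Byte at offset 10: 0xEF = 11101111 → 3-byte char (#4). Advance 3.
Byte at offset 13: 0xF3 = 11110011 → 4-byte char (#5). Advance 4.
Byte at offset 17: 0xD8 = 11011000 → 2-byte char (#6). Advance 2.
Byte at offset 19: 0xD8 = 11011000 → 2-byte char (#7). Advance 2.
Byte at offset 21: 0x31 = 00110001 → 1-byte char (#8). Advance 1.
Byte at offset 22: 0xF3 = 11110011 → 4-byte char (#9). Advance 4.
Byte at offset 26: 0xEC = 11101100 → 3-byte char (#10). Advance 3.
Reached end at offset 29 after 10 code points.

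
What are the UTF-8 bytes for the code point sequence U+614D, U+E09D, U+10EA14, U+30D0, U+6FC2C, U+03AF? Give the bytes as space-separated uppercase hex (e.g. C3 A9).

U+614D: 3-byte form → E6 85 8D.
U+E09D: 3-byte form → EE 82 9D.
U+10EA14: 4-byte form → F4 8E A8 94.
U+30D0: 3-byte form → E3 83 90.
U+6FC2C: 4-byte form → F1 AF B0 AC.
U+03AF: 2-byte form → CE AF.
Concatenated (19 bytes): E6 85 8D EE 82 9D F4 8E A8 94 E3 83 90 F1 AF B0 AC CE AF.

E6 85 8D EE 82 9D F4 8E A8 94 E3 83 90 F1 AF B0 AC CE AF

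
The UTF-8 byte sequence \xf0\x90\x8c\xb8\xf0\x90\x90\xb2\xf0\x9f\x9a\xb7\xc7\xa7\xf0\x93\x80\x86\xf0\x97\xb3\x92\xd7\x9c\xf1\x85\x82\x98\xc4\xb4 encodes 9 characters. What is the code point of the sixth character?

Offset 0: leading byte 0xF0 = 11110000 → 4-byte char #1 = F0 90 8C B8.
Offset 4: leading byte 0xF0 = 11110000 → 4-byte char #2 = F0 90 90 B2.
Offset 8: leading byte 0xF0 = 11110000 → 4-byte char #3 = F0 9F 9A B7.
Offset 12: leading byte 0xC7 = 11000111 → 2-byte char #4 = C7 A7.
Offset 14: leading byte 0xF0 = 11110000 → 4-byte char #5 = F0 93 80 86.
Offset 18: leading byte 0xF0 = 11110000 → 4-byte char #6 = F0 97 B3 92.
Leading byte 0xF0 = 11110000 matches 11110xxx → 4-byte sequence.
Byte 1: 0xF0 = 11110000, payload 000 (3 bits).
Byte 2: 0x97 = 10010111 (10xxxxxx ✓), payload 010111.
Byte 3: 0xB3 = 10110011 (10xxxxxx ✓), payload 110011.
Byte 4: 0x92 = 10010010 (10xxxxxx ✓), payload 010010.
Concatenate: 000010111110011010010 = 0x17CD2 (21 bits → U+17CD2).

U+17CD2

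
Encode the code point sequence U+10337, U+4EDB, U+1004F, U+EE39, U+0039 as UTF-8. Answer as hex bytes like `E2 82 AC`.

U+10337: 4-byte form → F0 90 8C B7.
U+4EDB: 3-byte form → E4 BB 9B.
U+1004F: 4-byte form → F0 90 81 8F.
U+EE39: 3-byte form → EE B8 B9.
U+0039: 1-byte form → 39.
Concatenated (15 bytes): F0 90 8C B7 E4 BB 9B F0 90 81 8F EE B8 B9 39.

F0 90 8C B7 E4 BB 9B F0 90 81 8F EE B8 B9 39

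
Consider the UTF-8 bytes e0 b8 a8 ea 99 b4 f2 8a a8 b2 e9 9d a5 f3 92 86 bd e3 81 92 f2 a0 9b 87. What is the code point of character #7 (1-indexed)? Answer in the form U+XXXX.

Offset 0: leading byte 0xE0 = 11100000 → 3-byte char #1 = E0 B8 A8.
Offset 3: leading byte 0xEA = 11101010 → 3-byte char #2 = EA 99 B4.
Offset 6: leading byte 0xF2 = 11110010 → 4-byte char #3 = F2 8A A8 B2.
Offset 10: leading byte 0xE9 = 11101001 → 3-byte char #4 = E9 9D A5.
Offset 13: leading byte 0xF3 = 11110011 → 4-byte char #5 = F3 92 86 BD.
Offset 17: leading byte 0xE3 = 11100011 → 3-byte char #6 = E3 81 92.
Offset 20: leading byte 0xF2 = 11110010 → 4-byte char #7 = F2 A0 9B 87.
Leading byte 0xF2 = 11110010 matches 11110xxx → 4-byte sequence.
Byte 1: 0xF2 = 11110010, payload 010 (3 bits).
Byte 2: 0xA0 = 10100000 (10xxxxxx ✓), payload 100000.
Byte 3: 0x9B = 10011011 (10xxxxxx ✓), payload 011011.
Byte 4: 0x87 = 10000111 (10xxxxxx ✓), payload 000111.
Concatenate: 010100000011011000111 = 0xA06C7 (21 bits → U+A06C7).

U+A06C7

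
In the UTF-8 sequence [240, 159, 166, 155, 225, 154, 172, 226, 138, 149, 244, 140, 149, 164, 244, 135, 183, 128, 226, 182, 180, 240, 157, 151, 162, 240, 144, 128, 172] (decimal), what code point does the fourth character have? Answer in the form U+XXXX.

Offset 0: leading byte 0xF0 = 11110000 → 4-byte char #1 = F0 9F A6 9B.
Offset 4: leading byte 0xE1 = 11100001 → 3-byte char #2 = E1 9A AC.
Offset 7: leading byte 0xE2 = 11100010 → 3-byte char #3 = E2 8A 95.
Offset 10: leading byte 0xF4 = 11110100 → 4-byte char #4 = F4 8C 95 A4.
Leading byte 0xF4 = 11110100 matches 11110xxx → 4-byte sequence.
Byte 1: 0xF4 = 11110100, payload 100 (3 bits).
Byte 2: 0x8C = 10001100 (10xxxxxx ✓), payload 001100.
Byte 3: 0x95 = 10010101 (10xxxxxx ✓), payload 010101.
Byte 4: 0xA4 = 10100100 (10xxxxxx ✓), payload 100100.
Concatenate: 100001100010101100100 = 0x10C564 (21 bits → U+10C564).

U+10C564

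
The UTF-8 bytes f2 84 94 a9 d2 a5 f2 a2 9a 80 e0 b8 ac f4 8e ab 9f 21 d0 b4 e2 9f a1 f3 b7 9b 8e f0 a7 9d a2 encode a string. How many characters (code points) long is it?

Byte at offset 0: 0xF2 = 11110010 → 4-byte char (#1). Advance 4.
Byte at offset 4: 0xD2 = 11010010 → 2-byte char (#2). Advance 2.
Byte at offset 6: 0xF2 = 11110010 → 4-byte char (#3). Advance 4.
Byte at offset 10: 0xE0 = 11100000 → 3-byte char (#4). Advance 3.
Byte at offset 13: 0xF4 = 11110100 → 4-byte char (#5). Advance 4.
Byte at offset 17: 0x21 = 00100001 → 1-byte char (#6). Advance 1.
Byte at offset 18: 0xD0 = 11010000 → 2-byte char (#7). Advance 2.
Byte at offset 20: 0xE2 = 11100010 → 3-byte char (#8). Advance 3.
Byte at offset 23: 0xF3 = 11110011 → 4-byte char (#9). Advance 4.
Byte at offset 27: 0xF0 = 11110000 → 4-byte char (#10). Advance 4.
Reached end at offset 31 after 10 code points.

10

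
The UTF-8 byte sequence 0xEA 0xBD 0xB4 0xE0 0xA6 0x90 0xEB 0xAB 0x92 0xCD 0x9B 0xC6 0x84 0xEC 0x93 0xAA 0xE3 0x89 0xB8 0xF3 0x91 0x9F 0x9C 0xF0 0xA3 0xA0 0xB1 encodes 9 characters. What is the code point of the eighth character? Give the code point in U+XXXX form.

Offset 0: leading byte 0xEA = 11101010 → 3-byte char #1 = EA BD B4.
Offset 3: leading byte 0xE0 = 11100000 → 3-byte char #2 = E0 A6 90.
Offset 6: leading byte 0xEB = 11101011 → 3-byte char #3 = EB AB 92.
Offset 9: leading byte 0xCD = 11001101 → 2-byte char #4 = CD 9B.
Offset 11: leading byte 0xC6 = 11000110 → 2-byte char #5 = C6 84.
Offset 13: leading byte 0xEC = 11101100 → 3-byte char #6 = EC 93 AA.
Offset 16: leading byte 0xE3 = 11100011 → 3-byte char #7 = E3 89 B8.
Offset 19: leading byte 0xF3 = 11110011 → 4-byte char #8 = F3 91 9F 9C.
Leading byte 0xF3 = 11110011 matches 11110xxx → 4-byte sequence.
Byte 1: 0xF3 = 11110011, payload 011 (3 bits).
Byte 2: 0x91 = 10010001 (10xxxxxx ✓), payload 010001.
Byte 3: 0x9F = 10011111 (10xxxxxx ✓), payload 011111.
Byte 4: 0x9C = 10011100 (10xxxxxx ✓), payload 011100.
Concatenate: 011010001011111011100 = 0xD17DC (21 bits → U+D17DC).

U+D17DC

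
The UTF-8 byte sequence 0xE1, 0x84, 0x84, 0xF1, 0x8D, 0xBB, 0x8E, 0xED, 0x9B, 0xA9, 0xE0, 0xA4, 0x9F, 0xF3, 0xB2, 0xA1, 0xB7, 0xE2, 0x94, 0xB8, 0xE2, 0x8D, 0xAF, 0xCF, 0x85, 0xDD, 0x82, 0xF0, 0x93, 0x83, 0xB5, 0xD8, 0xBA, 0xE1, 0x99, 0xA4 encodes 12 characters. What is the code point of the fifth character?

U+F2877

Offset 0: leading byte 0xE1 = 11100001 → 3-byte char #1 = E1 84 84.
Offset 3: leading byte 0xF1 = 11110001 → 4-byte char #2 = F1 8D BB 8E.
Offset 7: leading byte 0xED = 11101101 → 3-byte char #3 = ED 9B A9.
Offset 10: leading byte 0xE0 = 11100000 → 3-byte char #4 = E0 A4 9F.
Offset 13: leading byte 0xF3 = 11110011 → 4-byte char #5 = F3 B2 A1 B7.
Leading byte 0xF3 = 11110011 matches 11110xxx → 4-byte sequence.
Byte 1: 0xF3 = 11110011, payload 011 (3 bits).
Byte 2: 0xB2 = 10110010 (10xxxxxx ✓), payload 110010.
Byte 3: 0xA1 = 10100001 (10xxxxxx ✓), payload 100001.
Byte 4: 0xB7 = 10110111 (10xxxxxx ✓), payload 110111.
Concatenate: 011110010100001110111 = 0xF2877 (21 bits → U+F2877).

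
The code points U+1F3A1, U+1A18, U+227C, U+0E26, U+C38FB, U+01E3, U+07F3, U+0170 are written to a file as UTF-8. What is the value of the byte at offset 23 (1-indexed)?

1-indexed offset 23 is 0-indexed offset 22.
U+1F3A1 → 4-byte form F0 9F 8E A1 at offsets 0–3.
U+1A18 → 3-byte form E1 A8 98 at offsets 4–6.
U+227C → 3-byte form E2 89 BC at offsets 7–9.
U+0E26 → 3-byte form E0 B8 A6 at offsets 10–12.
U+C38FB → 4-byte form F3 83 A3 BB at offsets 13–16.
U+01E3 → 2-byte form C7 A3 at offsets 17–18.
U+07F3 → 2-byte form DF B3 at offsets 19–20.
U+0170 → 2-byte form C5 B0 at offsets 21–22.
Offset 22 falls in char 8's range; it's byte 2 of C5 B0 = 0xB0.

0xB0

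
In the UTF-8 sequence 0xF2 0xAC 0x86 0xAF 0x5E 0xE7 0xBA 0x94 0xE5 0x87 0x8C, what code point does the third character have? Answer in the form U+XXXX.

Offset 0: leading byte 0xF2 = 11110010 → 4-byte char #1 = F2 AC 86 AF.
Offset 4: leading byte 0x5E = 01011110 → 1-byte char #2 = 5E.
Offset 5: leading byte 0xE7 = 11100111 → 3-byte char #3 = E7 BA 94.
Leading byte 0xE7 = 11100111 matches 1110xxxx → 3-byte sequence.
Byte 1: 0xE7 = 11100111, payload 0111 (4 bits).
Byte 2: 0xBA = 10111010 (10xxxxxx ✓), payload 111010.
Byte 3: 0x94 = 10010100 (10xxxxxx ✓), payload 010100.
Concatenate: 0111111010010100 = 0x7E94 (16 bits → U+7E94).

U+7E94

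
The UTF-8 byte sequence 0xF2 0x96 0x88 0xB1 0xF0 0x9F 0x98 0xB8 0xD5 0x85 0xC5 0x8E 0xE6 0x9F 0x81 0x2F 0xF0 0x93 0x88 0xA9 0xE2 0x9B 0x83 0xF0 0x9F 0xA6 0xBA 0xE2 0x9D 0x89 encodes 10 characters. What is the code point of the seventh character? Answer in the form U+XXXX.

Offset 0: leading byte 0xF2 = 11110010 → 4-byte char #1 = F2 96 88 B1.
Offset 4: leading byte 0xF0 = 11110000 → 4-byte char #2 = F0 9F 98 B8.
Offset 8: leading byte 0xD5 = 11010101 → 2-byte char #3 = D5 85.
Offset 10: leading byte 0xC5 = 11000101 → 2-byte char #4 = C5 8E.
Offset 12: leading byte 0xE6 = 11100110 → 3-byte char #5 = E6 9F 81.
Offset 15: leading byte 0x2F = 00101111 → 1-byte char #6 = 2F.
Offset 16: leading byte 0xF0 = 11110000 → 4-byte char #7 = F0 93 88 A9.
Leading byte 0xF0 = 11110000 matches 11110xxx → 4-byte sequence.
Byte 1: 0xF0 = 11110000, payload 000 (3 bits).
Byte 2: 0x93 = 10010011 (10xxxxxx ✓), payload 010011.
Byte 3: 0x88 = 10001000 (10xxxxxx ✓), payload 001000.
Byte 4: 0xA9 = 10101001 (10xxxxxx ✓), payload 101001.
Concatenate: 000010011001000101001 = 0x13229 (21 bits → U+13229).

U+13229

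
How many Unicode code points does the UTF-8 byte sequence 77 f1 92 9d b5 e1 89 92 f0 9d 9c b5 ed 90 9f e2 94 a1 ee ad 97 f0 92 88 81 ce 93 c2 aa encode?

10

Byte at offset 0: 0x77 = 01110111 → 1-byte char (#1). Advance 1.
Byte at offset 1: 0xF1 = 11110001 → 4-byte char (#2). Advance 4.
Byte at offset 5: 0xE1 = 11100001 → 3-byte char (#3). Advance 3.
Byte at offset 8: 0xF0 = 11110000 → 4-byte char (#4). Advance 4.
Byte at offset 12: 0xED = 11101101 → 3-byte char (#5). Advance 3.
Byte at offset 15: 0xE2 = 11100010 → 3-byte char (#6). Advance 3.
Byte at offset 18: 0xEE = 11101110 → 3-byte char (#7). Advance 3.
Byte at offset 21: 0xF0 = 11110000 → 4-byte char (#8). Advance 4.
Byte at offset 25: 0xCE = 11001110 → 2-byte char (#9). Advance 2.
Byte at offset 27: 0xC2 = 11000010 → 2-byte char (#10). Advance 2.
Reached end at offset 29 after 10 code points.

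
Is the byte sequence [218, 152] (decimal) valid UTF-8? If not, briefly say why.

Leading byte 0xDA = 11011010 → 2-byte form.
Continuation bytes 0x98=10011000 all match 10xxxxxx.
Decoded value 0x698 is ≥ 0x80 (shortest form) and not a surrogate.

valid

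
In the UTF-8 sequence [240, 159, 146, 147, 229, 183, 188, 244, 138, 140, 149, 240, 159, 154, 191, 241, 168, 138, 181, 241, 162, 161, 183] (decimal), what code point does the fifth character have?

U+682B5

Offset 0: leading byte 0xF0 = 11110000 → 4-byte char #1 = F0 9F 92 93.
Offset 4: leading byte 0xE5 = 11100101 → 3-byte char #2 = E5 B7 BC.
Offset 7: leading byte 0xF4 = 11110100 → 4-byte char #3 = F4 8A 8C 95.
Offset 11: leading byte 0xF0 = 11110000 → 4-byte char #4 = F0 9F 9A BF.
Offset 15: leading byte 0xF1 = 11110001 → 4-byte char #5 = F1 A8 8A B5.
Leading byte 0xF1 = 11110001 matches 11110xxx → 4-byte sequence.
Byte 1: 0xF1 = 11110001, payload 001 (3 bits).
Byte 2: 0xA8 = 10101000 (10xxxxxx ✓), payload 101000.
Byte 3: 0x8A = 10001010 (10xxxxxx ✓), payload 001010.
Byte 4: 0xB5 = 10110101 (10xxxxxx ✓), payload 110101.
Concatenate: 001101000001010110101 = 0x682B5 (21 bits → U+682B5).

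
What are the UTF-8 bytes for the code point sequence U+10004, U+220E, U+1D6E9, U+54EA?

F0 90 80 84 E2 88 8E F0 9D 9B A9 E5 93 AA

U+10004: 4-byte form → F0 90 80 84.
U+220E: 3-byte form → E2 88 8E.
U+1D6E9: 4-byte form → F0 9D 9B A9.
U+54EA: 3-byte form → E5 93 AA.
Concatenated (14 bytes): F0 90 80 84 E2 88 8E F0 9D 9B A9 E5 93 AA.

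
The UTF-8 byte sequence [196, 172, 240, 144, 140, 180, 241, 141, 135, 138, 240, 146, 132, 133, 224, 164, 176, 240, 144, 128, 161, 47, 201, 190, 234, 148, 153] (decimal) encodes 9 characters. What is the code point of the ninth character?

U+A519

Offset 0: leading byte 0xC4 = 11000100 → 2-byte char #1 = C4 AC.
Offset 2: leading byte 0xF0 = 11110000 → 4-byte char #2 = F0 90 8C B4.
Offset 6: leading byte 0xF1 = 11110001 → 4-byte char #3 = F1 8D 87 8A.
Offset 10: leading byte 0xF0 = 11110000 → 4-byte char #4 = F0 92 84 85.
Offset 14: leading byte 0xE0 = 11100000 → 3-byte char #5 = E0 A4 B0.
Offset 17: leading byte 0xF0 = 11110000 → 4-byte char #6 = F0 90 80 A1.
Offset 21: leading byte 0x2F = 00101111 → 1-byte char #7 = 2F.
Offset 22: leading byte 0xC9 = 11001001 → 2-byte char #8 = C9 BE.
Offset 24: leading byte 0xEA = 11101010 → 3-byte char #9 = EA 94 99.
Leading byte 0xEA = 11101010 matches 1110xxxx → 3-byte sequence.
Byte 1: 0xEA = 11101010, payload 1010 (4 bits).
Byte 2: 0x94 = 10010100 (10xxxxxx ✓), payload 010100.
Byte 3: 0x99 = 10011001 (10xxxxxx ✓), payload 011001.
Concatenate: 1010010100011001 = 0xA519 (16 bits → U+A519).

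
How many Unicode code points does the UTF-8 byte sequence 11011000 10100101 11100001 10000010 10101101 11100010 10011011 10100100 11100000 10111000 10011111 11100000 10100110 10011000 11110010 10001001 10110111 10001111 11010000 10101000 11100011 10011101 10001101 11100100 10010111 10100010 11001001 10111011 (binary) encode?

Byte at offset 0: 0xD8 = 11011000 → 2-byte char (#1). Advance 2.
Byte at offset 2: 0xE1 = 11100001 → 3-byte char (#2). Advance 3.
Byte at offset 5: 0xE2 = 11100010 → 3-byte char (#3). Advance 3.
Byte at offset 8: 0xE0 = 11100000 → 3-byte char (#4). Advance 3.
Byte at offset 11: 0xE0 = 11100000 → 3-byte char (#5). Advance 3.
Byte at offset 14: 0xF2 = 11110010 → 4-byte char (#6). Advance 4.
Byte at offset 18: 0xD0 = 11010000 → 2-byte char (#7). Advance 2.
Byte at offset 20: 0xE3 = 11100011 → 3-byte char (#8). Advance 3.
Byte at offset 23: 0xE4 = 11100100 → 3-byte char (#9). Advance 3.
Byte at offset 26: 0xC9 = 11001001 → 2-byte char (#10). Advance 2.
Reached end at offset 28 after 10 code points.

10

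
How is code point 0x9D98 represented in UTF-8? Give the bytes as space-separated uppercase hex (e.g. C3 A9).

E9 B6 98

U+9D98 = 0x9D98 = 40344 decimal. In range U+0800–U+FFFF → 3-byte form: 1110xxxx 10xxxxxx 10xxxxxx.
Binary (16 bits): 1001110110011000.
Split 4+6+6: 1001 | 110110 | 011000.
Byte 1: 11101001 = 0xE9.
Byte 2: 10110110 = 0xB6.
Byte 3: 10011000 = 0x98.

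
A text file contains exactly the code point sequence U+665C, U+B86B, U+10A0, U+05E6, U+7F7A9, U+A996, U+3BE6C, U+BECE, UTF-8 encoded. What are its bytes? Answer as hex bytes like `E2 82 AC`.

E6 99 9C EB A1 AB E1 82 A0 D7 A6 F1 BF 9E A9 EA A6 96 F0 BB B9 AC EB BB 8E

U+665C: 3-byte form → E6 99 9C.
U+B86B: 3-byte form → EB A1 AB.
U+10A0: 3-byte form → E1 82 A0.
U+05E6: 2-byte form → D7 A6.
U+7F7A9: 4-byte form → F1 BF 9E A9.
U+A996: 3-byte form → EA A6 96.
U+3BE6C: 4-byte form → F0 BB B9 AC.
U+BECE: 3-byte form → EB BB 8E.
Concatenated (25 bytes): E6 99 9C EB A1 AB E1 82 A0 D7 A6 F1 BF 9E A9 EA A6 96 F0 BB B9 AC EB BB 8E.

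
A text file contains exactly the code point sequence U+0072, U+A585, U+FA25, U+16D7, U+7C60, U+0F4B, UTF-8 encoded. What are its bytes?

72 EA 96 85 EF A8 A5 E1 9B 97 E7 B1 A0 E0 BD 8B

U+0072: 1-byte form → 72.
U+A585: 3-byte form → EA 96 85.
U+FA25: 3-byte form → EF A8 A5.
U+16D7: 3-byte form → E1 9B 97.
U+7C60: 3-byte form → E7 B1 A0.
U+0F4B: 3-byte form → E0 BD 8B.
Concatenated (16 bytes): 72 EA 96 85 EF A8 A5 E1 9B 97 E7 B1 A0 E0 BD 8B.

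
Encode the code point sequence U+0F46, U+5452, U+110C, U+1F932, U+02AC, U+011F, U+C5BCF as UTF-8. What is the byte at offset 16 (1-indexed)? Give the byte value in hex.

1-indexed offset 16 is 0-indexed offset 15.
U+0F46 → 3-byte form E0 BD 86 at offsets 0–2.
U+5452 → 3-byte form E5 91 92 at offsets 3–5.
U+110C → 3-byte form E1 84 8C at offsets 6–8.
U+1F932 → 4-byte form F0 9F A4 B2 at offsets 9–12.
U+02AC → 2-byte form CA AC at offsets 13–14.
U+011F → 2-byte form C4 9F at offsets 15–16.
Offset 15 falls in char 6's range; it's byte 1 of C4 9F = 0xC4.

0xC4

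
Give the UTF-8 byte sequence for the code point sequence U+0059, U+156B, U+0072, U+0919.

59 E1 95 AB 72 E0 A4 99

U+0059: 1-byte form → 59.
U+156B: 3-byte form → E1 95 AB.
U+0072: 1-byte form → 72.
U+0919: 3-byte form → E0 A4 99.
Concatenated (8 bytes): 59 E1 95 AB 72 E0 A4 99.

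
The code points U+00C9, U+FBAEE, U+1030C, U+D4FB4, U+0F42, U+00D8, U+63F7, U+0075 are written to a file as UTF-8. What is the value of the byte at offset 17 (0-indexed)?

0xC3

U+00C9 → 2-byte form C3 89 at offsets 0–1.
U+FBAEE → 4-byte form F3 BB AB AE at offsets 2–5.
U+1030C → 4-byte form F0 90 8C 8C at offsets 6–9.
U+D4FB4 → 4-byte form F3 94 BE B4 at offsets 10–13.
U+0F42 → 3-byte form E0 BD 82 at offsets 14–16.
U+00D8 → 2-byte form C3 98 at offsets 17–18.
Offset 17 falls in char 6's range; it's byte 1 of C3 98 = 0xC3.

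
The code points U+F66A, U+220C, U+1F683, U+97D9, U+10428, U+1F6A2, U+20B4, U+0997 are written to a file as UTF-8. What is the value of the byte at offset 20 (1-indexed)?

1-indexed offset 20 is 0-indexed offset 19.
U+F66A → 3-byte form EF 99 AA at offsets 0–2.
U+220C → 3-byte form E2 88 8C at offsets 3–5.
U+1F683 → 4-byte form F0 9F 9A 83 at offsets 6–9.
U+97D9 → 3-byte form E9 9F 99 at offsets 10–12.
U+10428 → 4-byte form F0 90 90 A8 at offsets 13–16.
U+1F6A2 → 4-byte form F0 9F 9A A2 at offsets 17–20.
Offset 19 falls in char 6's range; it's byte 3 of F0 9F 9A A2 = 0x9A.

0x9A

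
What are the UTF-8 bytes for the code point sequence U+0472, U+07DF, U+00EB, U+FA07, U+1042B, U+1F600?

D1 B2 DF 9F C3 AB EF A8 87 F0 90 90 AB F0 9F 98 80

U+0472: 2-byte form → D1 B2.
U+07DF: 2-byte form → DF 9F.
U+00EB: 2-byte form → C3 AB.
U+FA07: 3-byte form → EF A8 87.
U+1042B: 4-byte form → F0 90 90 AB.
U+1F600: 4-byte form → F0 9F 98 80.
Concatenated (17 bytes): D1 B2 DF 9F C3 AB EF A8 87 F0 90 90 AB F0 9F 98 80.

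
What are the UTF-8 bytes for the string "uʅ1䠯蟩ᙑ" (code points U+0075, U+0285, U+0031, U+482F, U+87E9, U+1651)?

U+0075: 1-byte form → 75.
U+0285: 2-byte form → CA 85.
U+0031: 1-byte form → 31.
U+482F: 3-byte form → E4 A0 AF.
U+87E9: 3-byte form → E8 9F A9.
U+1651: 3-byte form → E1 99 91.
Concatenated (13 bytes): 75 CA 85 31 E4 A0 AF E8 9F A9 E1 99 91.

75 CA 85 31 E4 A0 AF E8 9F A9 E1 99 91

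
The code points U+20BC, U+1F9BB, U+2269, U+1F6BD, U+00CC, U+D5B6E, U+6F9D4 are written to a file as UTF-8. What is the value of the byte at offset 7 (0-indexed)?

U+20BC → 3-byte form E2 82 BC at offsets 0–2.
U+1F9BB → 4-byte form F0 9F A6 BB at offsets 3–6.
U+2269 → 3-byte form E2 89 A9 at offsets 7–9.
Offset 7 falls in char 3's range; it's byte 1 of E2 89 A9 = 0xE2.

0xE2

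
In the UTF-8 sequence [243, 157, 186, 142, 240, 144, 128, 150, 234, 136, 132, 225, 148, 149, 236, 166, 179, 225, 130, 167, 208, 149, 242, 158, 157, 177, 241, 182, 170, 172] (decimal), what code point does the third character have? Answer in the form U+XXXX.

U+A204

Offset 0: leading byte 0xF3 = 11110011 → 4-byte char #1 = F3 9D BA 8E.
Offset 4: leading byte 0xF0 = 11110000 → 4-byte char #2 = F0 90 80 96.
Offset 8: leading byte 0xEA = 11101010 → 3-byte char #3 = EA 88 84.
Leading byte 0xEA = 11101010 matches 1110xxxx → 3-byte sequence.
Byte 1: 0xEA = 11101010, payload 1010 (4 bits).
Byte 2: 0x88 = 10001000 (10xxxxxx ✓), payload 001000.
Byte 3: 0x84 = 10000100 (10xxxxxx ✓), payload 000100.
Concatenate: 1010001000000100 = 0xA204 (16 bits → U+A204).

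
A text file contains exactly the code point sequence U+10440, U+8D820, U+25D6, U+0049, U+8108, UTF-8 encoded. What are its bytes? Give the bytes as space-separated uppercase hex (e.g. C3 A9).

F0 90 91 80 F2 8D A0 A0 E2 97 96 49 E8 84 88

U+10440: 4-byte form → F0 90 91 80.
U+8D820: 4-byte form → F2 8D A0 A0.
U+25D6: 3-byte form → E2 97 96.
U+0049: 1-byte form → 49.
U+8108: 3-byte form → E8 84 88.
Concatenated (15 bytes): F0 90 91 80 F2 8D A0 A0 E2 97 96 49 E8 84 88.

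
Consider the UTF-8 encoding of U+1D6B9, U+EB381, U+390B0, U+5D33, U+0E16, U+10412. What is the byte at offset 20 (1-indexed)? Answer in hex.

0x90

1-indexed offset 20 is 0-indexed offset 19.
U+1D6B9 → 4-byte form F0 9D 9A B9 at offsets 0–3.
U+EB381 → 4-byte form F3 AB 8E 81 at offsets 4–7.
U+390B0 → 4-byte form F0 B9 82 B0 at offsets 8–11.
U+5D33 → 3-byte form E5 B4 B3 at offsets 12–14.
U+0E16 → 3-byte form E0 B8 96 at offsets 15–17.
U+10412 → 4-byte form F0 90 90 92 at offsets 18–21.
Offset 19 falls in char 6's range; it's byte 2 of F0 90 90 92 = 0x90.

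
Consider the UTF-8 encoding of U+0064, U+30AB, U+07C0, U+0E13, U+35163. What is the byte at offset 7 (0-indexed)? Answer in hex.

0xB8

U+0064 → 1-byte form 64 at offsets 0–0.
U+30AB → 3-byte form E3 82 AB at offsets 1–3.
U+07C0 → 2-byte form DF 80 at offsets 4–5.
U+0E13 → 3-byte form E0 B8 93 at offsets 6–8.
Offset 7 falls in char 4's range; it's byte 2 of E0 B8 93 = 0xB8.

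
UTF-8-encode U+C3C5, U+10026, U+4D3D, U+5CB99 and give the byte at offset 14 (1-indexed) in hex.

1-indexed offset 14 is 0-indexed offset 13.
U+C3C5 → 3-byte form EC 8F 85 at offsets 0–2.
U+10026 → 4-byte form F0 90 80 A6 at offsets 3–6.
U+4D3D → 3-byte form E4 B4 BD at offsets 7–9.
U+5CB99 → 4-byte form F1 9C AE 99 at offsets 10–13.
Offset 13 falls in char 4's range; it's byte 4 of F1 9C AE 99 = 0x99.

0x99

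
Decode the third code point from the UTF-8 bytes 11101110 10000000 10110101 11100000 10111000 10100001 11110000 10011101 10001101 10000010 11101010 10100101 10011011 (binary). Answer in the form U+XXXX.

U+1D342

Offset 0: leading byte 0xEE = 11101110 → 3-byte char #1 = EE 80 B5.
Offset 3: leading byte 0xE0 = 11100000 → 3-byte char #2 = E0 B8 A1.
Offset 6: leading byte 0xF0 = 11110000 → 4-byte char #3 = F0 9D 8D 82.
Leading byte 0xF0 = 11110000 matches 11110xxx → 4-byte sequence.
Byte 1: 0xF0 = 11110000, payload 000 (3 bits).
Byte 2: 0x9D = 10011101 (10xxxxxx ✓), payload 011101.
Byte 3: 0x8D = 10001101 (10xxxxxx ✓), payload 001101.
Byte 4: 0x82 = 10000010 (10xxxxxx ✓), payload 000010.
Concatenate: 000011101001101000010 = 0x1D342 (21 bits → U+1D342).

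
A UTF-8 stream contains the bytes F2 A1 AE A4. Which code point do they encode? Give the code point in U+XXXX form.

Leading byte 0xF2 = 11110010 matches 11110xxx → 4-byte sequence.
Byte 1: 0xF2 = 11110010, payload 010 (3 bits).
Byte 2: 0xA1 = 10100001 (10xxxxxx ✓), payload 100001.
Byte 3: 0xAE = 10101110 (10xxxxxx ✓), payload 101110.
Byte 4: 0xA4 = 10100100 (10xxxxxx ✓), payload 100100.
Concatenate: 010100001101110100100 = 0xA1BA4 (21 bits → U+A1BA4).

U+A1BA4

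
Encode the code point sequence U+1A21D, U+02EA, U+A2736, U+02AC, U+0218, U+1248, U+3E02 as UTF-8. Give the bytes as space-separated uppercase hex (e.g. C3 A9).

U+1A21D: 4-byte form → F0 9A 88 9D.
U+02EA: 2-byte form → CB AA.
U+A2736: 4-byte form → F2 A2 9C B6.
U+02AC: 2-byte form → CA AC.
U+0218: 2-byte form → C8 98.
U+1248: 3-byte form → E1 89 88.
U+3E02: 3-byte form → E3 B8 82.
Concatenated (20 bytes): F0 9A 88 9D CB AA F2 A2 9C B6 CA AC C8 98 E1 89 88 E3 B8 82.

F0 9A 88 9D CB AA F2 A2 9C B6 CA AC C8 98 E1 89 88 E3 B8 82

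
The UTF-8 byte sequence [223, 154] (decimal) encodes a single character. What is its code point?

U+07DA

Leading byte 0xDF = 11011111 matches 110xxxxx → 2-byte sequence.
Byte 1: 0xDF = 11011111, payload 11111 (5 bits).
Byte 2: 0x9A = 10011010 (10xxxxxx ✓), payload 011010.
Concatenate: 11111011010 = 0x7DA (11 bits → U+07DA).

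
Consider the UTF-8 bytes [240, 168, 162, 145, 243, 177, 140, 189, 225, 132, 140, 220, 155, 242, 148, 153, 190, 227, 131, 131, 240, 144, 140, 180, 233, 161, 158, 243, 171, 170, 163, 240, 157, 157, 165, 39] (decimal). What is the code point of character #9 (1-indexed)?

U+EBAA3

Offset 0: leading byte 0xF0 = 11110000 → 4-byte char #1 = F0 A8 A2 91.
Offset 4: leading byte 0xF3 = 11110011 → 4-byte char #2 = F3 B1 8C BD.
Offset 8: leading byte 0xE1 = 11100001 → 3-byte char #3 = E1 84 8C.
Offset 11: leading byte 0xDC = 11011100 → 2-byte char #4 = DC 9B.
Offset 13: leading byte 0xF2 = 11110010 → 4-byte char #5 = F2 94 99 BE.
Offset 17: leading byte 0xE3 = 11100011 → 3-byte char #6 = E3 83 83.
Offset 20: leading byte 0xF0 = 11110000 → 4-byte char #7 = F0 90 8C B4.
Offset 24: leading byte 0xE9 = 11101001 → 3-byte char #8 = E9 A1 9E.
Offset 27: leading byte 0xF3 = 11110011 → 4-byte char #9 = F3 AB AA A3.
Leading byte 0xF3 = 11110011 matches 11110xxx → 4-byte sequence.
Byte 1: 0xF3 = 11110011, payload 011 (3 bits).
Byte 2: 0xAB = 10101011 (10xxxxxx ✓), payload 101011.
Byte 3: 0xAA = 10101010 (10xxxxxx ✓), payload 101010.
Byte 4: 0xA3 = 10100011 (10xxxxxx ✓), payload 100011.
Concatenate: 011101011101010100011 = 0xEBAA3 (21 bits → U+EBAA3).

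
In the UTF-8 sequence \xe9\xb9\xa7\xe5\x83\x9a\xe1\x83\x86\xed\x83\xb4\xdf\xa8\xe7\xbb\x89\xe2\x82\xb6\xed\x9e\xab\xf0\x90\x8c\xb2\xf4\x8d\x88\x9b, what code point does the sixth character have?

U+7EC9

Offset 0: leading byte 0xE9 = 11101001 → 3-byte char #1 = E9 B9 A7.
Offset 3: leading byte 0xE5 = 11100101 → 3-byte char #2 = E5 83 9A.
Offset 6: leading byte 0xE1 = 11100001 → 3-byte char #3 = E1 83 86.
Offset 9: leading byte 0xED = 11101101 → 3-byte char #4 = ED 83 B4.
Offset 12: leading byte 0xDF = 11011111 → 2-byte char #5 = DF A8.
Offset 14: leading byte 0xE7 = 11100111 → 3-byte char #6 = E7 BB 89.
Leading byte 0xE7 = 11100111 matches 1110xxxx → 3-byte sequence.
Byte 1: 0xE7 = 11100111, payload 0111 (4 bits).
Byte 2: 0xBB = 10111011 (10xxxxxx ✓), payload 111011.
Byte 3: 0x89 = 10001001 (10xxxxxx ✓), payload 001001.
Concatenate: 0111111011001001 = 0x7EC9 (16 bits → U+7EC9).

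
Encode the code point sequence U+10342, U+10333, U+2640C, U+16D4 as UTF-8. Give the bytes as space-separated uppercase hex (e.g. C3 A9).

U+10342: 4-byte form → F0 90 8D 82.
U+10333: 4-byte form → F0 90 8C B3.
U+2640C: 4-byte form → F0 A6 90 8C.
U+16D4: 3-byte form → E1 9B 94.
Concatenated (15 bytes): F0 90 8D 82 F0 90 8C B3 F0 A6 90 8C E1 9B 94.

F0 90 8D 82 F0 90 8C B3 F0 A6 90 8C E1 9B 94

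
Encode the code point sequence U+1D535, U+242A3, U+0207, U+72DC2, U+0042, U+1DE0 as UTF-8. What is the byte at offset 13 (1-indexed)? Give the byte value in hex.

1-indexed offset 13 is 0-indexed offset 12.
U+1D535 → 4-byte form F0 9D 94 B5 at offsets 0–3.
U+242A3 → 4-byte form F0 A4 8A A3 at offsets 4–7.
U+0207 → 2-byte form C8 87 at offsets 8–9.
U+72DC2 → 4-byte form F1 B2 B7 82 at offsets 10–13.
Offset 12 falls in char 4's range; it's byte 3 of F1 B2 B7 82 = 0xB7.

0xB7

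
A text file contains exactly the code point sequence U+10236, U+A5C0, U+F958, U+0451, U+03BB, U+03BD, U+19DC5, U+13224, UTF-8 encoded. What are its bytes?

F0 90 88 B6 EA 97 80 EF A5 98 D1 91 CE BB CE BD F0 99 B7 85 F0 93 88 A4

U+10236: 4-byte form → F0 90 88 B6.
U+A5C0: 3-byte form → EA 97 80.
U+F958: 3-byte form → EF A5 98.
U+0451: 2-byte form → D1 91.
U+03BB: 2-byte form → CE BB.
U+03BD: 2-byte form → CE BD.
U+19DC5: 4-byte form → F0 99 B7 85.
U+13224: 4-byte form → F0 93 88 A4.
Concatenated (24 bytes): F0 90 88 B6 EA 97 80 EF A5 98 D1 91 CE BB CE BD F0 99 B7 85 F0 93 88 A4.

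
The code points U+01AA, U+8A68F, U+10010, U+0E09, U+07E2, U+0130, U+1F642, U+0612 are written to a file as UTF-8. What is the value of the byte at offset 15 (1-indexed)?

1-indexed offset 15 is 0-indexed offset 14.
U+01AA → 2-byte form C6 AA at offsets 0–1.
U+8A68F → 4-byte form F2 8A 9A 8F at offsets 2–5.
U+10010 → 4-byte form F0 90 80 90 at offsets 6–9.
U+0E09 → 3-byte form E0 B8 89 at offsets 10–12.
U+07E2 → 2-byte form DF A2 at offsets 13–14.
Offset 14 falls in char 5's range; it's byte 2 of DF A2 = 0xA2.

0xA2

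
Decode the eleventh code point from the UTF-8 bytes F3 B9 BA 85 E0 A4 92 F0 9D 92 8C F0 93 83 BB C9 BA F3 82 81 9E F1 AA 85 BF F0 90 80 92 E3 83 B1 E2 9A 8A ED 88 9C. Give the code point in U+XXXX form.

Offset 0: leading byte 0xF3 = 11110011 → 4-byte char #1 = F3 B9 BA 85.
Offset 4: leading byte 0xE0 = 11100000 → 3-byte char #2 = E0 A4 92.
Offset 7: leading byte 0xF0 = 11110000 → 4-byte char #3 = F0 9D 92 8C.
Offset 11: leading byte 0xF0 = 11110000 → 4-byte char #4 = F0 93 83 BB.
Offset 15: leading byte 0xC9 = 11001001 → 2-byte char #5 = C9 BA.
Offset 17: leading byte 0xF3 = 11110011 → 4-byte char #6 = F3 82 81 9E.
Offset 21: leading byte 0xF1 = 11110001 → 4-byte char #7 = F1 AA 85 BF.
Offset 25: leading byte 0xF0 = 11110000 → 4-byte char #8 = F0 90 80 92.
Offset 29: leading byte 0xE3 = 11100011 → 3-byte char #9 = E3 83 B1.
Offset 32: leading byte 0xE2 = 11100010 → 3-byte char #10 = E2 9A 8A.
Offset 35: leading byte 0xED = 11101101 → 3-byte char #11 = ED 88 9C.
Leading byte 0xED = 11101101 matches 1110xxxx → 3-byte sequence.
Byte 1: 0xED = 11101101, payload 1101 (4 bits).
Byte 2: 0x88 = 10001000 (10xxxxxx ✓), payload 001000.
Byte 3: 0x9C = 10011100 (10xxxxxx ✓), payload 011100.
Concatenate: 1101001000011100 = 0xD21C (16 bits → U+D21C).

U+D21C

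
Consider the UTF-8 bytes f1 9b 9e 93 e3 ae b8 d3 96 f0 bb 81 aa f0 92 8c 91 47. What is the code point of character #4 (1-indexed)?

Offset 0: leading byte 0xF1 = 11110001 → 4-byte char #1 = F1 9B 9E 93.
Offset 4: leading byte 0xE3 = 11100011 → 3-byte char #2 = E3 AE B8.
Offset 7: leading byte 0xD3 = 11010011 → 2-byte char #3 = D3 96.
Offset 9: leading byte 0xF0 = 11110000 → 4-byte char #4 = F0 BB 81 AA.
Leading byte 0xF0 = 11110000 matches 11110xxx → 4-byte sequence.
Byte 1: 0xF0 = 11110000, payload 000 (3 bits).
Byte 2: 0xBB = 10111011 (10xxxxxx ✓), payload 111011.
Byte 3: 0x81 = 10000001 (10xxxxxx ✓), payload 000001.
Byte 4: 0xAA = 10101010 (10xxxxxx ✓), payload 101010.
Concatenate: 000111011000001101010 = 0x3B06A (21 bits → U+3B06A).

U+3B06A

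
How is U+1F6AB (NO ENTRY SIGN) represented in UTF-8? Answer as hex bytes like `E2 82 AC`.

U+1F6AB = 0x1F6AB = 128683 decimal. In range U+10000–U+10FFFF → 4-byte form: 11110xxx 10xxxxxx 10xxxxxx 10xxxxxx.
Binary (21 bits): 000011111011010101011.
Split 3+6+6+6: 000 | 011111 | 011010 | 101011.
Byte 1: 11110000 = 0xF0.
Byte 2: 10011111 = 0x9F.
Byte 3: 10011010 = 0x9A.
Byte 4: 10101011 = 0xAB.

F0 9F 9A AB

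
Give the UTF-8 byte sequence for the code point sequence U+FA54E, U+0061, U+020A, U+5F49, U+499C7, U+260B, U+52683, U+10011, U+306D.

F3 BA 95 8E 61 C8 8A E5 BD 89 F1 89 A7 87 E2 98 8B F1 92 9A 83 F0 90 80 91 E3 81 AD

U+FA54E: 4-byte form → F3 BA 95 8E.
U+0061: 1-byte form → 61.
U+020A: 2-byte form → C8 8A.
U+5F49: 3-byte form → E5 BD 89.
U+499C7: 4-byte form → F1 89 A7 87.
U+260B: 3-byte form → E2 98 8B.
U+52683: 4-byte form → F1 92 9A 83.
U+10011: 4-byte form → F0 90 80 91.
U+306D: 3-byte form → E3 81 AD.
Concatenated (28 bytes): F3 BA 95 8E 61 C8 8A E5 BD 89 F1 89 A7 87 E2 98 8B F1 92 9A 83 F0 90 80 91 E3 81 AD.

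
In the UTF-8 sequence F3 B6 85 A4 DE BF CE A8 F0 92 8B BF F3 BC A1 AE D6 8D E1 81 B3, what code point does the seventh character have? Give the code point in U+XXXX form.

U+1073

Offset 0: leading byte 0xF3 = 11110011 → 4-byte char #1 = F3 B6 85 A4.
Offset 4: leading byte 0xDE = 11011110 → 2-byte char #2 = DE BF.
Offset 6: leading byte 0xCE = 11001110 → 2-byte char #3 = CE A8.
Offset 8: leading byte 0xF0 = 11110000 → 4-byte char #4 = F0 92 8B BF.
Offset 12: leading byte 0xF3 = 11110011 → 4-byte char #5 = F3 BC A1 AE.
Offset 16: leading byte 0xD6 = 11010110 → 2-byte char #6 = D6 8D.
Offset 18: leading byte 0xE1 = 11100001 → 3-byte char #7 = E1 81 B3.
Leading byte 0xE1 = 11100001 matches 1110xxxx → 3-byte sequence.
Byte 1: 0xE1 = 11100001, payload 0001 (4 bits).
Byte 2: 0x81 = 10000001 (10xxxxxx ✓), payload 000001.
Byte 3: 0xB3 = 10110011 (10xxxxxx ✓), payload 110011.
Concatenate: 0001000001110011 = 0x1073 (16 bits → U+1073).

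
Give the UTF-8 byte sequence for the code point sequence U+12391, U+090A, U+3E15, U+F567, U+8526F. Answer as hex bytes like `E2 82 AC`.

F0 92 8E 91 E0 A4 8A E3 B8 95 EF 95 A7 F2 85 89 AF

U+12391: 4-byte form → F0 92 8E 91.
U+090A: 3-byte form → E0 A4 8A.
U+3E15: 3-byte form → E3 B8 95.
U+F567: 3-byte form → EF 95 A7.
U+8526F: 4-byte form → F2 85 89 AF.
Concatenated (17 bytes): F0 92 8E 91 E0 A4 8A E3 B8 95 EF 95 A7 F2 85 89 AF.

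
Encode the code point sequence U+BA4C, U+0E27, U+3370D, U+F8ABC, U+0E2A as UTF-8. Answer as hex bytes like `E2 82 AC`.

EB A9 8C E0 B8 A7 F0 B3 9C 8D F3 B8 AA BC E0 B8 AA

U+BA4C: 3-byte form → EB A9 8C.
U+0E27: 3-byte form → E0 B8 A7.
U+3370D: 4-byte form → F0 B3 9C 8D.
U+F8ABC: 4-byte form → F3 B8 AA BC.
U+0E2A: 3-byte form → E0 B8 AA.
Concatenated (17 bytes): EB A9 8C E0 B8 A7 F0 B3 9C 8D F3 B8 AA BC E0 B8 AA.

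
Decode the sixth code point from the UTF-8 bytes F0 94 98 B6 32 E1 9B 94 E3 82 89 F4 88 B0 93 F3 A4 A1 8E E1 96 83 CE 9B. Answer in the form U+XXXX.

Offset 0: leading byte 0xF0 = 11110000 → 4-byte char #1 = F0 94 98 B6.
Offset 4: leading byte 0x32 = 00110010 → 1-byte char #2 = 32.
Offset 5: leading byte 0xE1 = 11100001 → 3-byte char #3 = E1 9B 94.
Offset 8: leading byte 0xE3 = 11100011 → 3-byte char #4 = E3 82 89.
Offset 11: leading byte 0xF4 = 11110100 → 4-byte char #5 = F4 88 B0 93.
Offset 15: leading byte 0xF3 = 11110011 → 4-byte char #6 = F3 A4 A1 8E.
Leading byte 0xF3 = 11110011 matches 11110xxx → 4-byte sequence.
Byte 1: 0xF3 = 11110011, payload 011 (3 bits).
Byte 2: 0xA4 = 10100100 (10xxxxxx ✓), payload 100100.
Byte 3: 0xA1 = 10100001 (10xxxxxx ✓), payload 100001.
Byte 4: 0x8E = 10001110 (10xxxxxx ✓), payload 001110.
Concatenate: 011100100100001001110 = 0xE484E (21 bits → U+E484E).

U+E484E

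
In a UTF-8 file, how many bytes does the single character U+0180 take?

2

U+0180 = 0x180. UTF-8 uses 1 byte below 0x80, 2 below 0x800, 3 below 0x10000, 4 up to 0x10FFFF. 0x180 is in U+0080–U+07FF → 2 bytes.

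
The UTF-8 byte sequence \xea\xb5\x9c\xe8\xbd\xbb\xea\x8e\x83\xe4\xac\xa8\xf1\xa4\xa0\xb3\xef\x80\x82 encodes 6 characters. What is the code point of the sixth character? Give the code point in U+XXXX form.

U+F002

Offset 0: leading byte 0xEA = 11101010 → 3-byte char #1 = EA B5 9C.
Offset 3: leading byte 0xE8 = 11101000 → 3-byte char #2 = E8 BD BB.
Offset 6: leading byte 0xEA = 11101010 → 3-byte char #3 = EA 8E 83.
Offset 9: leading byte 0xE4 = 11100100 → 3-byte char #4 = E4 AC A8.
Offset 12: leading byte 0xF1 = 11110001 → 4-byte char #5 = F1 A4 A0 B3.
Offset 16: leading byte 0xEF = 11101111 → 3-byte char #6 = EF 80 82.
Leading byte 0xEF = 11101111 matches 1110xxxx → 3-byte sequence.
Byte 1: 0xEF = 11101111, payload 1111 (4 bits).
Byte 2: 0x80 = 10000000 (10xxxxxx ✓), payload 000000.
Byte 3: 0x82 = 10000010 (10xxxxxx ✓), payload 000010.
Concatenate: 1111000000000010 = 0xF002 (16 bits → U+F002).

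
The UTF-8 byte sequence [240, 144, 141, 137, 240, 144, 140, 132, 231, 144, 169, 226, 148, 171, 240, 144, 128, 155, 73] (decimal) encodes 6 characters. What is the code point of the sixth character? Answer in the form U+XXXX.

Offset 0: leading byte 0xF0 = 11110000 → 4-byte char #1 = F0 90 8D 89.
Offset 4: leading byte 0xF0 = 11110000 → 4-byte char #2 = F0 90 8C 84.
Offset 8: leading byte 0xE7 = 11100111 → 3-byte char #3 = E7 90 A9.
Offset 11: leading byte 0xE2 = 11100010 → 3-byte char #4 = E2 94 AB.
Offset 14: leading byte 0xF0 = 11110000 → 4-byte char #5 = F0 90 80 9B.
Offset 18: leading byte 0x49 = 01001001 → 1-byte char #6 = 49.
Leading byte 0x49 = 01001001 matches 0xxxxxxx → 1-byte sequence.
Byte 1: 0x49 = 01001001, payload 1001001 (7 bits).
Concatenate: 1001001 = 0x49 (7 bits → U+0049).

U+0049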